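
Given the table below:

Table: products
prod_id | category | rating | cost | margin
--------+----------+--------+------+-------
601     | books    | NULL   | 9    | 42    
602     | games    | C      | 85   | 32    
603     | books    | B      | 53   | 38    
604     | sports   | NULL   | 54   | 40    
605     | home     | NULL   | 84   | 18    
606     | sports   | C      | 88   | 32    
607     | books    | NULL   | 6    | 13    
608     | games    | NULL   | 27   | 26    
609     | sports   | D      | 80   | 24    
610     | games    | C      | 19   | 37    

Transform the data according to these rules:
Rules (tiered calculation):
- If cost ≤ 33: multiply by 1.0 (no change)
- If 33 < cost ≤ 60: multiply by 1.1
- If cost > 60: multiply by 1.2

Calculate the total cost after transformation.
583.1

Step 1: Tier 1 (cost ≤ 33): 4 records, sum = 61 × 1.0 = 61.0
Step 2: Tier 2 (33 < cost ≤ 60): 2 records, sum = 107 × 1.1 = 117.7
Step 3: Tier 3 (cost > 60): 4 records, sum = 337 × 1.2 = 404.4
Step 4: Final sum = 61.0 + 117.7 + 404.4 = 583.1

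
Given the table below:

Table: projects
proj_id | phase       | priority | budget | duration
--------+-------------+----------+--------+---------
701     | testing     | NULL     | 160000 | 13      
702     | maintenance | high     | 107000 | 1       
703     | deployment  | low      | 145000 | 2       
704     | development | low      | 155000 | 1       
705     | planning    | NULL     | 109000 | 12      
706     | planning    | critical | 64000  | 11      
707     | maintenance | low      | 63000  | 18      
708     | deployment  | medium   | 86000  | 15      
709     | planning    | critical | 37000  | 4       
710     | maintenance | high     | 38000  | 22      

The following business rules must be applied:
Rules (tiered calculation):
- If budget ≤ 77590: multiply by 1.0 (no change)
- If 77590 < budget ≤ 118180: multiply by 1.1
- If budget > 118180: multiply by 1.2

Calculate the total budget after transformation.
1086200.0

Step 1: Tier 1 (budget ≤ 77590): 4 records, sum = 202000 × 1.0 = 202000.0
Step 2: Tier 2 (77590 < budget ≤ 118180): 3 records, sum = 302000 × 1.1 = 332200.0
Step 3: Tier 3 (budget > 118180): 3 records, sum = 460000 × 1.2 = 552000.0
Step 4: Final sum = 202000.0 + 332200.0 + 552000.0 = 1086200.0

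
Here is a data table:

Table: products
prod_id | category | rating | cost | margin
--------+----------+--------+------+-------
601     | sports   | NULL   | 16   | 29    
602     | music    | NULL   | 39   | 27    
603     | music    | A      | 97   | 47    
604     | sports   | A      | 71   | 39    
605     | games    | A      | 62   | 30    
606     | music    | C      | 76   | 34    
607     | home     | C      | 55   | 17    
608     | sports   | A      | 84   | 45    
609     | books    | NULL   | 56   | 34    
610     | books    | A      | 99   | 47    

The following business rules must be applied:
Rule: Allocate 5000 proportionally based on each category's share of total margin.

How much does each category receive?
books: 1160.46, games: 429.8, home: 243.55, music: 1547.28, sports: 1618.91

Step 1: Calculate total margin = 349
Step 2: Calculate each category's proportion:
  books: 81/349 = 23.21% → 1160.46
  games: 30/349 = 8.60% → 429.8
  home: 17/349 = 4.87% → 243.55
  music: 108/349 = 30.95% → 1547.28
  sports: 113/349 = 32.38% → 1618.91
Step 3: Verify: sum of allocations ≈ 5000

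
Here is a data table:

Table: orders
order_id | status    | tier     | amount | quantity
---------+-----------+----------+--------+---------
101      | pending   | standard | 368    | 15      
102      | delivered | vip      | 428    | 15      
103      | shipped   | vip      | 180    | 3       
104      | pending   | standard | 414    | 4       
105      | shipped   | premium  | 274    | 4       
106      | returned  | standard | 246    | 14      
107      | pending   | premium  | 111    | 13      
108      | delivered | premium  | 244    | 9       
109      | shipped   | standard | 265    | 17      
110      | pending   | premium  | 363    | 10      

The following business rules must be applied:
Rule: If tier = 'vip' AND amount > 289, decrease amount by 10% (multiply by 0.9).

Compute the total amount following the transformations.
2850.2

Step 1: Find records where tier = 'vip' AND amount > 289
Step 2: 1 records match, summing to 428
Step 3: After multiplier: 428 × 0.9 = 385.2
Step 4: Unaffected records sum: 2465
Step 5: Final sum = 385.2 + 2465 = 2850.2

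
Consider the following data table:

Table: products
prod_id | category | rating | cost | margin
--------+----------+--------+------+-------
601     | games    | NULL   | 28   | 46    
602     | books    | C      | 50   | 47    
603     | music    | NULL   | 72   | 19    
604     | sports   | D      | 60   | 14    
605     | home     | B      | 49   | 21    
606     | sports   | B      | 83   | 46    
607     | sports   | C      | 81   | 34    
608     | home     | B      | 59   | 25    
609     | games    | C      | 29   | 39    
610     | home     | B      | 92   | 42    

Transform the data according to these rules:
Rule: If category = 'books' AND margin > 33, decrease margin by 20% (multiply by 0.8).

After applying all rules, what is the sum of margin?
323.6

Step 1: Find records where category = 'books' AND margin > 33
Step 2: 1 records match, summing to 47
Step 3: After multiplier: 47 × 0.8 = 37.6
Step 4: Unaffected records sum: 286
Step 5: Final sum = 37.6 + 286 = 323.6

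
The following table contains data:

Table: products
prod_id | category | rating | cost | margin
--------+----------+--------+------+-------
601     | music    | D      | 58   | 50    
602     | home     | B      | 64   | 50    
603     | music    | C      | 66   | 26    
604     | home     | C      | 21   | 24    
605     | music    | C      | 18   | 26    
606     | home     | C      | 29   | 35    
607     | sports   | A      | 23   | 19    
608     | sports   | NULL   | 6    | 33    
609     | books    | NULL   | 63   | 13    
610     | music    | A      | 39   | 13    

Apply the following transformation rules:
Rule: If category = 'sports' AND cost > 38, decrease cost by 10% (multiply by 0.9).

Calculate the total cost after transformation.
387

Step 1: Find records where category = 'sports' AND cost > 38
Step 2: 0 records match, summing to 0
Step 3: After multiplier: 0 × 0.9 = 0.0
Step 4: Unaffected records sum: 387
Step 5: Final sum = 0.0 + 387 = 387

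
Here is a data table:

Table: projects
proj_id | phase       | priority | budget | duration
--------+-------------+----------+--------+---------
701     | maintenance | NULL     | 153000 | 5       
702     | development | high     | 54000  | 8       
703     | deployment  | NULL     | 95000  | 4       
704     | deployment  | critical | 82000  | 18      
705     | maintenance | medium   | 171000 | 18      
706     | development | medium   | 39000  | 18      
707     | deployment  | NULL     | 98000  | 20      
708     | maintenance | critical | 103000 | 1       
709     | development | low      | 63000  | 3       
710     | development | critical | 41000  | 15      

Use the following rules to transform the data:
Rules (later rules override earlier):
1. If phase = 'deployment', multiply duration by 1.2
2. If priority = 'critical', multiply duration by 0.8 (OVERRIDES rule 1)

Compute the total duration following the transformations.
108.0

Step 1: Rule 2 takes priority for records with priority = 'critical'
  - 3 records: 34 × 0.8 = 27.2
Step 2: Rule 1 applies to remaining records with phase = 'deployment'
  - 2 records: 24 × 1.2 = 28.8
Step 3: Other records unchanged: 52
Step 4: Final sum = 27.2 + 28.8 + 52 = 108.0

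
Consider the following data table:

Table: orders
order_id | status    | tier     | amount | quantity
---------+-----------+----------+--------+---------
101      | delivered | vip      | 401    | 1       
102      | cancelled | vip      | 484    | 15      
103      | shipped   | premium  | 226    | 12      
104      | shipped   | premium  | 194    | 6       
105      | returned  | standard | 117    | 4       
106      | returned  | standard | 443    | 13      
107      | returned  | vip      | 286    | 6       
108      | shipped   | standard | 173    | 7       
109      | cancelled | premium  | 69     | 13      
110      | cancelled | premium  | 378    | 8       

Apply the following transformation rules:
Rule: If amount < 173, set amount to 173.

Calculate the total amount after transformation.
2931

Step 1: 2 records have amount < 173
Step 2: These records originally summed to 186
Step 3: After setting to minimum: 2 × 173 = 346
Step 4: Unaffected records sum: 2585
Step 5: Final sum = 346 + 2585 = 2931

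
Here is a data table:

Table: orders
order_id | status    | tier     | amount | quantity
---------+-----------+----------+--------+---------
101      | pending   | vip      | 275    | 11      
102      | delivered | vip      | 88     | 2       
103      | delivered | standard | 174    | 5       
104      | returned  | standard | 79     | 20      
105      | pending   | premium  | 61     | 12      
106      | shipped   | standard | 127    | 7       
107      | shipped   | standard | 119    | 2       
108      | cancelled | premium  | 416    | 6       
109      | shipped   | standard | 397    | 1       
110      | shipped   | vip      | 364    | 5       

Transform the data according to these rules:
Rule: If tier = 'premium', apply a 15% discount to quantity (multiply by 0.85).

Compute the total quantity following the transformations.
68.3

Step 1: Records with tier = 'premium' have total quantity = 18
Step 2: Apply multiplier: 18 × 0.85 = 15.3
Step 3: Other records total: 53
Step 4: Final sum = 15.3 + 53 = 68.3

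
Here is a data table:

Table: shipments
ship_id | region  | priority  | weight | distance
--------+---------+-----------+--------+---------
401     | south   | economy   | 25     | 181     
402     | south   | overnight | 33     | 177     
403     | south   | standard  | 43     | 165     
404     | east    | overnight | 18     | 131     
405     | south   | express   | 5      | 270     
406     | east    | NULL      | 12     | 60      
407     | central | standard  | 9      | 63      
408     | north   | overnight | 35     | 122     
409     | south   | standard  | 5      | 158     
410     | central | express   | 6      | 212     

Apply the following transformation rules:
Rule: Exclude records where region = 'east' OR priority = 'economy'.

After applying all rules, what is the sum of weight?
136

Step 1: Find records where region = 'east' OR priority = 'economy'
Step 2: 3 records match, summing to 55
Step 3: Original sum: 191
Step 4: Remaining sum = 191 - 55 = 136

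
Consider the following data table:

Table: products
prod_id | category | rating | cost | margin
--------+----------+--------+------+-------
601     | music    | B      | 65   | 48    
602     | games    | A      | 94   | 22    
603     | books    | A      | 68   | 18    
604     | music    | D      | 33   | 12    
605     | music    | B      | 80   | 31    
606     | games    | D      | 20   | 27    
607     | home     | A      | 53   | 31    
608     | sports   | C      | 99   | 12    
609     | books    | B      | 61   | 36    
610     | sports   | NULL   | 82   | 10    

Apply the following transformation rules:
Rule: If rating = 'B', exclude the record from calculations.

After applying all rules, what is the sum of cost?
449

Step 1: Identify records where rating = 'B'
Step 2: The excluded records sum to 206
Step 3: Original total cost = 655
Step 4: Remaining total = 655 - 206 = 449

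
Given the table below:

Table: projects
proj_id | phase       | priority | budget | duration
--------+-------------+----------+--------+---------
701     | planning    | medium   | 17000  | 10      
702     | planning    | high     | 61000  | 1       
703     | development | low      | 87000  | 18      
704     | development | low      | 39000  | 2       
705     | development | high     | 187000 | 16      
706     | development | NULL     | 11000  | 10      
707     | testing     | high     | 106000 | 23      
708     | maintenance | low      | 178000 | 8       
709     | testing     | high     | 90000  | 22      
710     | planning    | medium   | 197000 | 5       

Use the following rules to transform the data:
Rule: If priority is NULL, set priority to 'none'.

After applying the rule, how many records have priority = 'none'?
1

Step 1: Count records where priority IS NULL
Step 2: Found 1 records with NULL priority
Step 3: These records will have priority set to 'none'
Step 4: Records already having priority = 'none': 0
Step 5: Answer: 1 + 0 = 1 records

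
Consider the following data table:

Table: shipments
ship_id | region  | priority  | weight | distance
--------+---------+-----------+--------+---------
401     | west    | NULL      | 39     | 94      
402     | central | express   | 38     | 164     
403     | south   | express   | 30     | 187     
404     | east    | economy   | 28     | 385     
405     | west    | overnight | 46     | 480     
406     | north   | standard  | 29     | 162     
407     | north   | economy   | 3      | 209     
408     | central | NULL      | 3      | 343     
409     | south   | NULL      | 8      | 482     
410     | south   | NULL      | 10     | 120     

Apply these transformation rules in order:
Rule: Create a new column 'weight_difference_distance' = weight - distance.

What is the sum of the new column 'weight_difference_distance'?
-2392

Step 1: For each record, compute weight - distance
Example calculations:
  39 - 94 = -55
  38 - 164 = -126
  30 - 187 = -157
  ...
Step 2: Sum all derived values
Step 3: Total = -2392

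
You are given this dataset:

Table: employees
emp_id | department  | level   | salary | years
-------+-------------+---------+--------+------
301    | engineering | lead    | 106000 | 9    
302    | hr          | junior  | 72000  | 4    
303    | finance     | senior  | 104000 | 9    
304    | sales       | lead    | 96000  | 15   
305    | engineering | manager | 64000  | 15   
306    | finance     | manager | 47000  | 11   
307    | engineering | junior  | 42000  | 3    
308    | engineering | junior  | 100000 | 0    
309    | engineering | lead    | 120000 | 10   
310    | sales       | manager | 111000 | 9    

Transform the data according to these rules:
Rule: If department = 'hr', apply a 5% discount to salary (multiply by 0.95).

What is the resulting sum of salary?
858400.0

Step 1: Records with department = 'hr' have total salary = 72000
Step 2: Apply multiplier: 72000 × 0.95 = 68400.0
Step 3: Other records total: 790000
Step 4: Final sum = 68400.0 + 790000 = 858400.0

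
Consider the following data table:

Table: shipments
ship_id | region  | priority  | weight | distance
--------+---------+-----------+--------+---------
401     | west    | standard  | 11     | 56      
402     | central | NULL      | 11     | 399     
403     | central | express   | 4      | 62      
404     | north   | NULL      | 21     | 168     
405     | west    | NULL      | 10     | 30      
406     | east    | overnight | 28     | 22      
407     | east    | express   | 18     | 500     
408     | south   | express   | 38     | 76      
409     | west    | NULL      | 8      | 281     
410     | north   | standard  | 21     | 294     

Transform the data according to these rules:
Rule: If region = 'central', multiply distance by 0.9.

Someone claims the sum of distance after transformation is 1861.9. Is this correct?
No, the correct result is 1841.9.

Step 1: Calculate the correct sum after transformation
Step 2: Apply multiplier 0.9 to records where region = 'central'
Step 3: Correct result = 1841.9
Step 4: Claimed result = 1861.9
Step 5: 1841.9 ≠ 1861.9
Conclusion: The claimed result is incorrect. The correct answer is 1841.9.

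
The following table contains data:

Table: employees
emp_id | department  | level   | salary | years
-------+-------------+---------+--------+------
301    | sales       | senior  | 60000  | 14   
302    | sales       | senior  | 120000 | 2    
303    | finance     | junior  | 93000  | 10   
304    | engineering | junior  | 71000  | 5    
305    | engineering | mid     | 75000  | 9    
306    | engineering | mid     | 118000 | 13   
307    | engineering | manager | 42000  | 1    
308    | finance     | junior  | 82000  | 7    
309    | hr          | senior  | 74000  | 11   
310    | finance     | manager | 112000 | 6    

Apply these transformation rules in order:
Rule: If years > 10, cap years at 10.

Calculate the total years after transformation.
70

Step 1: 3 records have years > 10
Step 2: These records originally summed to 38
Step 3: After capping: 3 × 10 = 30
Step 4: Unaffected records sum: 40
Step 5: Final sum = 30 + 40 = 70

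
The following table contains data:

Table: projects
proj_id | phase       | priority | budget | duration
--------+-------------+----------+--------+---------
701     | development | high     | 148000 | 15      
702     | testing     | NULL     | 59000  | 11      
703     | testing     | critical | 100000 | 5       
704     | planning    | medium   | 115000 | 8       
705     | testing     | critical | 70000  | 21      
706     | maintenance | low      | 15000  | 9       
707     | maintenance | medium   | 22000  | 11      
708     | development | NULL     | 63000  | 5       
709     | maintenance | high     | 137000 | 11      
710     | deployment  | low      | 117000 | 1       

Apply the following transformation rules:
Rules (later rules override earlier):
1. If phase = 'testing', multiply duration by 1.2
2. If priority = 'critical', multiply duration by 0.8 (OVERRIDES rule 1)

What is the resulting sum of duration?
94.0

Step 1: Rule 2 takes priority for records with priority = 'critical'
  - 2 records: 26 × 0.8 = 20.8
Step 2: Rule 1 applies to remaining records with phase = 'testing'
  - 1 records: 11 × 1.2 = 13.2
Step 3: Other records unchanged: 60
Step 4: Final sum = 20.8 + 13.2 + 60 = 94.0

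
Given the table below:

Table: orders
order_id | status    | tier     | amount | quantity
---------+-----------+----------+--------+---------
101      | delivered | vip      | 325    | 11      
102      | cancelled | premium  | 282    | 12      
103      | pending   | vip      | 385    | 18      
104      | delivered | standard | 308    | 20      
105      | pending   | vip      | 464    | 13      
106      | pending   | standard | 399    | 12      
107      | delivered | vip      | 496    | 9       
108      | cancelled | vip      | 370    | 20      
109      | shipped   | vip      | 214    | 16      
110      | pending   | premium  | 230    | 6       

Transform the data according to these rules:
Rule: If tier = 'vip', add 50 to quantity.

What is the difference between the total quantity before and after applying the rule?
300

Step 1: Original sum of quantity = 137
Step 2: 6 records have tier = 'vip'
Step 3: Each affected record changes by 50
Step 4: Total change = 6 × 50 = 300
Step 5: New sum = 137 + 300 = 437
Step 6: Difference = |437 - 137| = 300
        (Sum increased by 300)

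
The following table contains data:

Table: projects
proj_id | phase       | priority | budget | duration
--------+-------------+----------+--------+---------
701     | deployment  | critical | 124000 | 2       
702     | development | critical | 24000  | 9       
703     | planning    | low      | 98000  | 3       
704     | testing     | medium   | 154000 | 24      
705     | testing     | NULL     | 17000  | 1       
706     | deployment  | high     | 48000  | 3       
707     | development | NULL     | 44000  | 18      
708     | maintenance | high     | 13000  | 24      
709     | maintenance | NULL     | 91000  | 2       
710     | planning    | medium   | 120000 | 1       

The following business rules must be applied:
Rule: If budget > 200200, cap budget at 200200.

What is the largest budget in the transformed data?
154000

Step 1: Original maximum budget = 154000
Step 2: Check cap of 200200 against maximum
Step 3: No records exceed the cap (max 154000 <= cap 200200), so no capping applies
Step 4: Maximum after transformation = 154000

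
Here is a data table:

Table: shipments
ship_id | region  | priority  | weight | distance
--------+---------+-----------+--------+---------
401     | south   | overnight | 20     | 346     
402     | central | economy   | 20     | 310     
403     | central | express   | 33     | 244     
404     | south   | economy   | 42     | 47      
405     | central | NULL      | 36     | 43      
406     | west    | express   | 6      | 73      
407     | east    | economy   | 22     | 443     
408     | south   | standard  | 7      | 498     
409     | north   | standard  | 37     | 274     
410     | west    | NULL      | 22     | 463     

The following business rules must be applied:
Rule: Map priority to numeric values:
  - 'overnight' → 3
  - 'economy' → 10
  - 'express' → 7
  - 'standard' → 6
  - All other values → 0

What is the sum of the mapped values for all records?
59

Step 1: Apply mapping to each record
Step 2: Count by status:
  'overnight': 1 records × 3 = 3
  'economy': 3 records × 10 = 30
  'express': 2 records × 7 = 14
  'standard': 2 records × 6 = 12
Step 3: Sum all mapped values = 59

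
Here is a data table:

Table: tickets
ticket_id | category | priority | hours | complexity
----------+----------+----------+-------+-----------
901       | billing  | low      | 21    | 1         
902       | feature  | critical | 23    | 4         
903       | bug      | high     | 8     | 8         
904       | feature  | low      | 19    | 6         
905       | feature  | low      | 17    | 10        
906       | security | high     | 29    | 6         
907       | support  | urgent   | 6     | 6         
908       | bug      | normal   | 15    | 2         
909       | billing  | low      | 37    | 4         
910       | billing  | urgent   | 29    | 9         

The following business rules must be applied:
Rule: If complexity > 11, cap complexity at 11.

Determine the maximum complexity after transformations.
10

Step 1: Original maximum complexity = 10
Step 2: Check cap of 11 against maximum
Step 3: No records exceed the cap (max 10 <= cap 11), so no capping applies
Step 4: Maximum after transformation = 10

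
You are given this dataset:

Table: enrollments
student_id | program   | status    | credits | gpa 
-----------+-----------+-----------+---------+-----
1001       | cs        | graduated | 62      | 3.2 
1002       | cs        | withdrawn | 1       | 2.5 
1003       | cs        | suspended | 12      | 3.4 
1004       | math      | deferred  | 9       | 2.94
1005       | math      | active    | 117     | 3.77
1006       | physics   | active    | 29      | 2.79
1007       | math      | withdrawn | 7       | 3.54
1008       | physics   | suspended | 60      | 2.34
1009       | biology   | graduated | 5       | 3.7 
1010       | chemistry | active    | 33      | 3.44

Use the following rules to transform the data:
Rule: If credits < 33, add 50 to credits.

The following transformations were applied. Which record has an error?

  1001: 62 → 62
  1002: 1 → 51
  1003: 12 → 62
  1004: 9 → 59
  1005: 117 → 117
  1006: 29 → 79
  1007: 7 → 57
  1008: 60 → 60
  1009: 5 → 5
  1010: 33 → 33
Record 1009 has an error. The correct transformed value should be 55, not 5.

Step 1: Check each record against the rule
Step 2: Record 1009 has credits = 5
Step 3: Since 5 < 33, the bonus should have been applied
Step 4: Correct value = 55, but claimed value = 5
Conclusion: Record 1009 has the error.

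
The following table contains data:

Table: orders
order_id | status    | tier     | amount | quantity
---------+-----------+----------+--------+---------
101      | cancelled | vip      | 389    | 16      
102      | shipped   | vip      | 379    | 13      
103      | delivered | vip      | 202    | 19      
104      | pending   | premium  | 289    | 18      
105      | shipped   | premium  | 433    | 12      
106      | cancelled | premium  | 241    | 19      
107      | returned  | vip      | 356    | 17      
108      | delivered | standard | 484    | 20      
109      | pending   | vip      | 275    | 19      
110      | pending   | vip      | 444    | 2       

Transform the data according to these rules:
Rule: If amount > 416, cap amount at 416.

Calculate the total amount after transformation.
3379

Step 1: 3 records have amount > 416
Step 2: These records originally summed to 1361
Step 3: After capping: 3 × 416 = 1248
Step 4: Unaffected records sum: 2131
Step 5: Final sum = 1248 + 2131 = 3379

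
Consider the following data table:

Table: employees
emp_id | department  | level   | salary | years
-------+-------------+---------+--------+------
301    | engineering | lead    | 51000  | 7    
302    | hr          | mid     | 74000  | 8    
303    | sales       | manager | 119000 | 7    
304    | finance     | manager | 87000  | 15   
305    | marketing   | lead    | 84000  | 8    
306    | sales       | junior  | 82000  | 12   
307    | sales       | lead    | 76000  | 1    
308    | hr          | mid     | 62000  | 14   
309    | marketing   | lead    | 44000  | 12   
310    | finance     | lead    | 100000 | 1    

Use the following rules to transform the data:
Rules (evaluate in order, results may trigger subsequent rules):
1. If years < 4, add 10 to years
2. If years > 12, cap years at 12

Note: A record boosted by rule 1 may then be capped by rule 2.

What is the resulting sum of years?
100

Step 1: Apply rule 1 to records with years < 4
  - 2 records get bonus of 10
  - Of these, 0 records then exceed 12 and get capped
Step 2: Apply rule 2 to records with years > 12
  - 2 records (original) are capped
Step 3: Calculate final sum = 100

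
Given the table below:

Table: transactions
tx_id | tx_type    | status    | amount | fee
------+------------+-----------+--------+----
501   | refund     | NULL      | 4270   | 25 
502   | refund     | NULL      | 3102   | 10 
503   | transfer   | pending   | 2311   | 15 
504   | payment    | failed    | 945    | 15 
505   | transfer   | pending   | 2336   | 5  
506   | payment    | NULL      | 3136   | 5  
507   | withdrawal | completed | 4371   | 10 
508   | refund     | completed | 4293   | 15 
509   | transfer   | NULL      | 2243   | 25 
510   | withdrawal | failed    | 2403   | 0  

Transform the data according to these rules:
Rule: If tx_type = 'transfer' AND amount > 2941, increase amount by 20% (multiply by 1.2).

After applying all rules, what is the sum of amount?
29410

Step 1: Find records where tx_type = 'transfer' AND amount > 2941
Step 2: 0 records match, summing to 0
Step 3: After multiplier: 0 × 1.2 = 0.0
Step 4: Unaffected records sum: 29410
Step 5: Final sum = 0.0 + 29410 = 29410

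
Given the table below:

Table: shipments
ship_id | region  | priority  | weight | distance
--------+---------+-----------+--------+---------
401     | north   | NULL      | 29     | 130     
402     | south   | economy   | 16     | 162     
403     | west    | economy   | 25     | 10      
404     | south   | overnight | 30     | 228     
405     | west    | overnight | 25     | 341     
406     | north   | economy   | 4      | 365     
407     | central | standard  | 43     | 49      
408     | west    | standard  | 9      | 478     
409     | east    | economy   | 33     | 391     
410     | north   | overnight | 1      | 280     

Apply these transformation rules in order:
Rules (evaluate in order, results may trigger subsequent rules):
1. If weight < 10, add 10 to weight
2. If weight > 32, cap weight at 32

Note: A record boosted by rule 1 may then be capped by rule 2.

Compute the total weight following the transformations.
233

Step 1: Apply rule 1 to records with weight < 10
  - 3 records get bonus of 10
  - Of these, 0 records then exceed 32 and get capped
Step 2: Apply rule 2 to records with weight > 32
  - 2 records (original) are capped
Step 3: Calculate final sum = 233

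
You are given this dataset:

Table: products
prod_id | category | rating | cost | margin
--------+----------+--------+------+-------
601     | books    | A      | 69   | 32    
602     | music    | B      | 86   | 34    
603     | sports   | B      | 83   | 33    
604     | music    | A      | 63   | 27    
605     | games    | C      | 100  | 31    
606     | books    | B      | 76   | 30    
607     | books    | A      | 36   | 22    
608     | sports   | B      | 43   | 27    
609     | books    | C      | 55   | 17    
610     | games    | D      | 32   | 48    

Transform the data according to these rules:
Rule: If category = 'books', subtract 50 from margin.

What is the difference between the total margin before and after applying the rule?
200

Step 1: Original sum of margin = 301
Step 2: 4 records have category = 'books'
Step 3: Each affected record changes by -50
Step 4: Total change = 4 × -50 = -200
Step 5: New sum = 301 + -200 = 101
Step 6: Difference = |101 - 301| = 200
        (Sum decreased by 200)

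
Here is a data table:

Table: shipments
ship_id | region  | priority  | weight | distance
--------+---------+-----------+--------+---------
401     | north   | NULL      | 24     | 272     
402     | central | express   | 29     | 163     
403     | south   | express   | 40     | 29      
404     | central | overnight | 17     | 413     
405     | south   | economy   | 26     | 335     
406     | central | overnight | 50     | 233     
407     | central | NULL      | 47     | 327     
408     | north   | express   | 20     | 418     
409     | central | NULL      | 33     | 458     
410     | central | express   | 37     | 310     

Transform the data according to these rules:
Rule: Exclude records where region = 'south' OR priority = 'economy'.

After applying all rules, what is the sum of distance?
2594

Step 1: Find records where region = 'south' OR priority = 'economy'
Step 2: 2 records match, summing to 364
Step 3: Original sum: 2958
Step 4: Remaining sum = 2958 - 364 = 2594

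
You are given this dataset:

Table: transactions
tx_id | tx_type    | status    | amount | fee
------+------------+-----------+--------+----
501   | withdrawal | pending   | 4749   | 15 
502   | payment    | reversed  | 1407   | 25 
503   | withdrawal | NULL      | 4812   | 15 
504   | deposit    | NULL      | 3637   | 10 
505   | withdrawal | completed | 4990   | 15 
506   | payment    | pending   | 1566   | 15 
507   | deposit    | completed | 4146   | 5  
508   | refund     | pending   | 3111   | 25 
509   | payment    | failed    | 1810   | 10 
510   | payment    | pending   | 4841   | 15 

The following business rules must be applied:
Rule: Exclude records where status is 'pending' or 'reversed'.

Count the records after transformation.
5

Step 1: Count records to exclude
  - 4 (pending) + 1 (reversed) = 5 records
Step 2: Total records: 10
Step 3: Remaining = 10 - 5 = 5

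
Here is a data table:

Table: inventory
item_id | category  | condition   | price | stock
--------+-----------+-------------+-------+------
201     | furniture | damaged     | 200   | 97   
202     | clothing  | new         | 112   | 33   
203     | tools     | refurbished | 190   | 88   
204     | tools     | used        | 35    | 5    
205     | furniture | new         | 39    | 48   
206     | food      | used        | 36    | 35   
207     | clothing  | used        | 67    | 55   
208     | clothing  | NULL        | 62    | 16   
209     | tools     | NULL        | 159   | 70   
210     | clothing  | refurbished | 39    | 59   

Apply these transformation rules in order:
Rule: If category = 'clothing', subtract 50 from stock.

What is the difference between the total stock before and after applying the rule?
200

Step 1: Original sum of stock = 506
Step 2: 4 records have category = 'clothing'
Step 3: Each affected record changes by -50
Step 4: Total change = 4 × -50 = -200
Step 5: New sum = 506 + -200 = 306
Step 6: Difference = |306 - 506| = 200
        (Sum decreased by 200)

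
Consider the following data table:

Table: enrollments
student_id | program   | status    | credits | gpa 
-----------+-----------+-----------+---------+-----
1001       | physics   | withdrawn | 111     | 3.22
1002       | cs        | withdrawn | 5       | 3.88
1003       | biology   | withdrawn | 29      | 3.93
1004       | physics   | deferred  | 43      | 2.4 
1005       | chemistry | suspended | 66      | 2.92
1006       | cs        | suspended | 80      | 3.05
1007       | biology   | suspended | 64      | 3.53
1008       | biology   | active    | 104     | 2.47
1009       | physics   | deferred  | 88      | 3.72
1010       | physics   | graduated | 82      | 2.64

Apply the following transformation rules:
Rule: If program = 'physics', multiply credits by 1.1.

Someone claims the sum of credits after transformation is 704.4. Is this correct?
Yes, the result is correct.

Step 1: Calculate the correct sum after transformation
Step 2: Apply multiplier 1.1 to records where program = 'physics'
Step 3: Correct result = 704.4
Step 4: Claimed result = 704.4
Step 5: 704.4 = 704.4 ✓
Conclusion: The claimed result is correct.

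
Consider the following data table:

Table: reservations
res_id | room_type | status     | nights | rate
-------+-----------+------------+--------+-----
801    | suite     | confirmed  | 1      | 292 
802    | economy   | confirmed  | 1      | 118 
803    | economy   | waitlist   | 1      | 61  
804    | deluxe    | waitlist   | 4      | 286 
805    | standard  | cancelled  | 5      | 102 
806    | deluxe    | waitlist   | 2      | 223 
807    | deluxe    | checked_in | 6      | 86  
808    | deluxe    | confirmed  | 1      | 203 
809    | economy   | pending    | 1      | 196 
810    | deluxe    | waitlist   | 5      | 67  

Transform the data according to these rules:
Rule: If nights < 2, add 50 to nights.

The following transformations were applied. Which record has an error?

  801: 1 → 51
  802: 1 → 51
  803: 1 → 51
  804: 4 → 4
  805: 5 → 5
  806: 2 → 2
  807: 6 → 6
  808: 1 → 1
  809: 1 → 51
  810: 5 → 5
Record 808 has an error. The correct transformed value should be 51, not 1.

Step 1: Check each record against the rule
Step 2: Record 808 has nights = 1
Step 3: Since 1 < 2, the bonus should have been applied
Step 4: Correct value = 51, but claimed value = 1
Conclusion: Record 808 has the error.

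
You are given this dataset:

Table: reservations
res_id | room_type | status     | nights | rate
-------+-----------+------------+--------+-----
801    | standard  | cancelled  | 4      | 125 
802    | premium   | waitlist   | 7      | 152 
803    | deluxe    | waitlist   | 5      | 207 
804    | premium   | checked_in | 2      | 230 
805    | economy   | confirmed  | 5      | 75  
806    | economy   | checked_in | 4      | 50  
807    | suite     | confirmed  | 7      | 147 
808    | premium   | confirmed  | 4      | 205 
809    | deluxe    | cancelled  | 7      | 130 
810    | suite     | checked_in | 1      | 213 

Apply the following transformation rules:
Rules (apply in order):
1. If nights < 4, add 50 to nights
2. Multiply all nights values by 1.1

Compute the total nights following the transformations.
160.6

Step 1: Apply Rule 1 - Add 50 to records with nights < 4
  - 2 records affected: 3 + (2 × 50) = 103
  - Unaffected records: 43
  - Sum after Rule 1: 146
Step 2: Apply Rule 2 - Multiply all by 1.1
  - 146 × 1.1 = 160.6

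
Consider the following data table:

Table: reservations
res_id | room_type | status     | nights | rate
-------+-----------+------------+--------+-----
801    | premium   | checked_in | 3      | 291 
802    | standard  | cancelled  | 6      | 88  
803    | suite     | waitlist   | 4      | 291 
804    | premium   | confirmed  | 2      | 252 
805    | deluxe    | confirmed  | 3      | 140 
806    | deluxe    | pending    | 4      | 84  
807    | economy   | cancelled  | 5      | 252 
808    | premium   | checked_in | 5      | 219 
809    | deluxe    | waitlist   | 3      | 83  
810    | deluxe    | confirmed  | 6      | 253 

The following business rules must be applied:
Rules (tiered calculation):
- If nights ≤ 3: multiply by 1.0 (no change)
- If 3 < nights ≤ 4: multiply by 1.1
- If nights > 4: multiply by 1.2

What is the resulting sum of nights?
46.2

Step 1: Tier 1 (nights ≤ 3): 4 records, sum = 11 × 1.0 = 11.0
Step 2: Tier 2 (3 < nights ≤ 4): 2 records, sum = 8 × 1.1 = 8.8
Step 3: Tier 3 (nights > 4): 4 records, sum = 22 × 1.2 = 26.4
Step 4: Final sum = 11.0 + 8.8 + 26.4 = 46.2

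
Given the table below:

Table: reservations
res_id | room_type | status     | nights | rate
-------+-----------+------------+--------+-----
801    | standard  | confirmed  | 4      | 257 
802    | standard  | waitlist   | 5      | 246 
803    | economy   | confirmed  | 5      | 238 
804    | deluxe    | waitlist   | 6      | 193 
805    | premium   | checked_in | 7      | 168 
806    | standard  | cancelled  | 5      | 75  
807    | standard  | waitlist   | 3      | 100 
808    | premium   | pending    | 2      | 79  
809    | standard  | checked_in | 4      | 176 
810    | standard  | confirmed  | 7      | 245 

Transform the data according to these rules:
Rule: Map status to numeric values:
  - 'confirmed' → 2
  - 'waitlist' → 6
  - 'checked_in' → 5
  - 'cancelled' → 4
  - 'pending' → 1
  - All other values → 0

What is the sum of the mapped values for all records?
39

Step 1: Apply mapping to each record
Step 2: Count by status:
  'confirmed': 3 records × 2 = 6
  'waitlist': 3 records × 6 = 18
  'checked_in': 2 records × 5 = 10
  'cancelled': 1 records × 4 = 4
  'pending': 1 records × 1 = 1
Step 3: Sum all mapped values = 39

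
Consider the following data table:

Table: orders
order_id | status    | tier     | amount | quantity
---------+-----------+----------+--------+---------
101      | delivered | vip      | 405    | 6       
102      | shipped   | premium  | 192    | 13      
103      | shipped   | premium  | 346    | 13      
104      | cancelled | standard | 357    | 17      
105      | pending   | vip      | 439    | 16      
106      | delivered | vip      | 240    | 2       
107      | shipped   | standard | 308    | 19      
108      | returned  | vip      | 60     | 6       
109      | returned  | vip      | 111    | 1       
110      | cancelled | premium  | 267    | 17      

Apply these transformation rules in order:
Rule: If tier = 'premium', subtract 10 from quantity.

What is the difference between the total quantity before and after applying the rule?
30

Step 1: Original sum of quantity = 110
Step 2: 3 records have tier = 'premium'
Step 3: Each affected record changes by -10
Step 4: Total change = 3 × -10 = -30
Step 5: New sum = 110 + -30 = 80
Step 6: Difference = |80 - 110| = 30
        (Sum decreased by 30)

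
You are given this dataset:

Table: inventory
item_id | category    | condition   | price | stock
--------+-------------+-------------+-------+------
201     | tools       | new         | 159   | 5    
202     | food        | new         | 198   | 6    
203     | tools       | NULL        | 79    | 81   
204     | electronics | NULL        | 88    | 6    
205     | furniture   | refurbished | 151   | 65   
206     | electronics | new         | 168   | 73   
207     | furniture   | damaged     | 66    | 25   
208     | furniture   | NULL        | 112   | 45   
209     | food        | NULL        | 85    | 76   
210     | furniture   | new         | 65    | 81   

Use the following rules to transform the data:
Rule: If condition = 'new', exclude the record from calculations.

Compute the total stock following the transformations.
298

Step 1: Identify records where condition = 'new'
Step 2: The excluded records sum to 165
Step 3: Original total stock = 463
Step 4: Remaining total = 463 - 165 = 298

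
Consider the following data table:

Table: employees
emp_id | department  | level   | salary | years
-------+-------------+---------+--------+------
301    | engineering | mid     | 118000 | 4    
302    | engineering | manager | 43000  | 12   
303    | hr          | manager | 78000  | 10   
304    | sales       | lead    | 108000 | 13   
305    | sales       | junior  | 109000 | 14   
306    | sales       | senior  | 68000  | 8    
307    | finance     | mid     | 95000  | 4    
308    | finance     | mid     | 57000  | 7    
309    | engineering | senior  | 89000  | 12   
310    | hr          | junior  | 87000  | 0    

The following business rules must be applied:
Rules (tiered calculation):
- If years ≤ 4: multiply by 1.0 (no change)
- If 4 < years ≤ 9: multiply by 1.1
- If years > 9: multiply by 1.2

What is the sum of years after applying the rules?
97.7

Step 1: Tier 1 (years ≤ 4): 3 records, sum = 8 × 1.0 = 8.0
Step 2: Tier 2 (4 < years ≤ 9): 2 records, sum = 15 × 1.1 = 16.5
Step 3: Tier 3 (years > 9): 5 records, sum = 61 × 1.2 = 73.2
Step 4: Final sum = 8.0 + 16.5 + 73.2 = 97.7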